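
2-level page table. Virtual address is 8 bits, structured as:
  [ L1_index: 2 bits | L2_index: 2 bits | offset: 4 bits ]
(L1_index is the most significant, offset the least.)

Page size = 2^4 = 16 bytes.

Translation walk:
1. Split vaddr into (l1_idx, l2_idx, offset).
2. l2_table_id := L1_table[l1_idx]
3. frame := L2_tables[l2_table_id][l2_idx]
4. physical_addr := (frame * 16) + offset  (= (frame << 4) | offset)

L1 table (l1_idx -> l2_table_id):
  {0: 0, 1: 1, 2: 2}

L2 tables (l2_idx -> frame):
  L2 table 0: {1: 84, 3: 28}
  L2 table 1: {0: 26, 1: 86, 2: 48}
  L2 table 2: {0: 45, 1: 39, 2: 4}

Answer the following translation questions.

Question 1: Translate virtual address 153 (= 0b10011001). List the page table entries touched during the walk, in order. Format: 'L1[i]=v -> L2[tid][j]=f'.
vaddr = 153 = 0b10011001
Split: l1_idx=2, l2_idx=1, offset=9

Answer: L1[2]=2 -> L2[2][1]=39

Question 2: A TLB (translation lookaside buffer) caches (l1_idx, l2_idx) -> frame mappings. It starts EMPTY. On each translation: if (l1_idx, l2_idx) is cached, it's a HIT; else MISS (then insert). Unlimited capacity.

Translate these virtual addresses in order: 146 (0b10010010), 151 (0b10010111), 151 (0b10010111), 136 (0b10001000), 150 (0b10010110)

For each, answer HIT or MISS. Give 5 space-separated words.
Answer: MISS HIT HIT MISS HIT

Derivation:
vaddr=146: (2,1) not in TLB -> MISS, insert
vaddr=151: (2,1) in TLB -> HIT
vaddr=151: (2,1) in TLB -> HIT
vaddr=136: (2,0) not in TLB -> MISS, insert
vaddr=150: (2,1) in TLB -> HIT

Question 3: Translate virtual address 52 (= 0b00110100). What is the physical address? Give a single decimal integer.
Answer: 452

Derivation:
vaddr = 52 = 0b00110100
Split: l1_idx=0, l2_idx=3, offset=4
L1[0] = 0
L2[0][3] = 28
paddr = 28 * 16 + 4 = 452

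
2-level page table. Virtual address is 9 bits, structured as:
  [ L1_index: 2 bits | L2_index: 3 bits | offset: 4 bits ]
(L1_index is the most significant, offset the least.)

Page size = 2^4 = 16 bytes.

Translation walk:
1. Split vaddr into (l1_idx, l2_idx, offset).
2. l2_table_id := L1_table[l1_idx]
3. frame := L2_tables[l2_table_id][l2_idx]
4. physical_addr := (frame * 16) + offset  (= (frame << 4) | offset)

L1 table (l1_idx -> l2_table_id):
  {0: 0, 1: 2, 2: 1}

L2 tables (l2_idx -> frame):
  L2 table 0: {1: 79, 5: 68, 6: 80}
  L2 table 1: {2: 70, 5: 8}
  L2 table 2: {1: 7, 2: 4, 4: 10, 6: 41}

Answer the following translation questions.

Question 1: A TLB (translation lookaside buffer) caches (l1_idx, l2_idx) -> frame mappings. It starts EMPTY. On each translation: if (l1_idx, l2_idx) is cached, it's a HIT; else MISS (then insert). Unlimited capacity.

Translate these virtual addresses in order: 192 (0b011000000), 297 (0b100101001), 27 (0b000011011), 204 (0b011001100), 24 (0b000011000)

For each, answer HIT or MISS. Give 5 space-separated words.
vaddr=192: (1,4) not in TLB -> MISS, insert
vaddr=297: (2,2) not in TLB -> MISS, insert
vaddr=27: (0,1) not in TLB -> MISS, insert
vaddr=204: (1,4) in TLB -> HIT
vaddr=24: (0,1) in TLB -> HIT

Answer: MISS MISS MISS HIT HIT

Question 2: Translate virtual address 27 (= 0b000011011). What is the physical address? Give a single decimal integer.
vaddr = 27 = 0b000011011
Split: l1_idx=0, l2_idx=1, offset=11
L1[0] = 0
L2[0][1] = 79
paddr = 79 * 16 + 11 = 1275

Answer: 1275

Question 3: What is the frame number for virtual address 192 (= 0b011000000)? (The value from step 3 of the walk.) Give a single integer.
Answer: 10

Derivation:
vaddr = 192: l1_idx=1, l2_idx=4
L1[1] = 2; L2[2][4] = 10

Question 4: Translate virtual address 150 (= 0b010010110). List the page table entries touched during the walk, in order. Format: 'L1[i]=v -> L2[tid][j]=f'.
vaddr = 150 = 0b010010110
Split: l1_idx=1, l2_idx=1, offset=6

Answer: L1[1]=2 -> L2[2][1]=7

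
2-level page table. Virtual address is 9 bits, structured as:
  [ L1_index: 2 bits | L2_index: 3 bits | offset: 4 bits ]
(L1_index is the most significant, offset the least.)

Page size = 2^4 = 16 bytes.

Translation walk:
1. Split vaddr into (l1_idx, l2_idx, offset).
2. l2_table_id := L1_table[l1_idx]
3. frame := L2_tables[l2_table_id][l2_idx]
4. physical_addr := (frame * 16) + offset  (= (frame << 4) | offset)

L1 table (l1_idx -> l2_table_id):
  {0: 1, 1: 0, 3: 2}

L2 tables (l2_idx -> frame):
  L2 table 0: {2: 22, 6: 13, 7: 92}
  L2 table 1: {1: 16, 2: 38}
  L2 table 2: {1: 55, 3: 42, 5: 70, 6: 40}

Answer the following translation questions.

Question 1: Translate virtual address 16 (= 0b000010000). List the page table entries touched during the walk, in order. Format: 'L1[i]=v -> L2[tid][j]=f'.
vaddr = 16 = 0b000010000
Split: l1_idx=0, l2_idx=1, offset=0

Answer: L1[0]=1 -> L2[1][1]=16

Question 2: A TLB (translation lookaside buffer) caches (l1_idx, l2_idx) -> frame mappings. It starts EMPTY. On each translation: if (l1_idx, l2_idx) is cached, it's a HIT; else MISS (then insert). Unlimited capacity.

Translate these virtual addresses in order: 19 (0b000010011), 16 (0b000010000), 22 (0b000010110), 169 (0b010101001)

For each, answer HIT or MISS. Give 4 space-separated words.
vaddr=19: (0,1) not in TLB -> MISS, insert
vaddr=16: (0,1) in TLB -> HIT
vaddr=22: (0,1) in TLB -> HIT
vaddr=169: (1,2) not in TLB -> MISS, insert

Answer: MISS HIT HIT MISS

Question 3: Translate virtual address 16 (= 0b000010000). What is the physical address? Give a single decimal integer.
Answer: 256

Derivation:
vaddr = 16 = 0b000010000
Split: l1_idx=0, l2_idx=1, offset=0
L1[0] = 1
L2[1][1] = 16
paddr = 16 * 16 + 0 = 256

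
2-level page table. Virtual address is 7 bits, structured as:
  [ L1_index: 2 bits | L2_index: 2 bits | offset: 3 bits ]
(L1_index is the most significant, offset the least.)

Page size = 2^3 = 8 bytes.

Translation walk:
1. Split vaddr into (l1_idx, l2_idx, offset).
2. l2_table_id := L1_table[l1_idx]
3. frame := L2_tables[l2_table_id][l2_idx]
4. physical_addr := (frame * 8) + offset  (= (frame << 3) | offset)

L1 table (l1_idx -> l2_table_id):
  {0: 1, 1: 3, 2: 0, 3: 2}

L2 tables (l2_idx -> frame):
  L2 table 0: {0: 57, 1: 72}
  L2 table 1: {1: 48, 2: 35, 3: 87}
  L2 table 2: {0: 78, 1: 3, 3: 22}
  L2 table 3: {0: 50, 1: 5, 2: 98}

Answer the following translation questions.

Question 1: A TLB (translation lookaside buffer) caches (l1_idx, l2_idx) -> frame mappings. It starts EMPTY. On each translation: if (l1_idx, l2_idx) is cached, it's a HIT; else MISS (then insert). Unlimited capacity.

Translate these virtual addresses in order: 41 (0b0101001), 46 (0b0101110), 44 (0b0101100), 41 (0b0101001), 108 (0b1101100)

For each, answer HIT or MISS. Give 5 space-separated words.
Answer: MISS HIT HIT HIT MISS

Derivation:
vaddr=41: (1,1) not in TLB -> MISS, insert
vaddr=46: (1,1) in TLB -> HIT
vaddr=44: (1,1) in TLB -> HIT
vaddr=41: (1,1) in TLB -> HIT
vaddr=108: (3,1) not in TLB -> MISS, insert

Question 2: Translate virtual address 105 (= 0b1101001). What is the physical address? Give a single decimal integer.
Answer: 25

Derivation:
vaddr = 105 = 0b1101001
Split: l1_idx=3, l2_idx=1, offset=1
L1[3] = 2
L2[2][1] = 3
paddr = 3 * 8 + 1 = 25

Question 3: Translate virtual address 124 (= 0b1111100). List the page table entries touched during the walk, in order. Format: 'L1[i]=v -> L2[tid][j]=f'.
Answer: L1[3]=2 -> L2[2][3]=22

Derivation:
vaddr = 124 = 0b1111100
Split: l1_idx=3, l2_idx=3, offset=4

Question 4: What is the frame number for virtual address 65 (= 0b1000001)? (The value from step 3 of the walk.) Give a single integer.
vaddr = 65: l1_idx=2, l2_idx=0
L1[2] = 0; L2[0][0] = 57

Answer: 57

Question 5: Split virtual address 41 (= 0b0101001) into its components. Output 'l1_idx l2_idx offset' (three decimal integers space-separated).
Answer: 1 1 1

Derivation:
vaddr = 41 = 0b0101001
  top 2 bits -> l1_idx = 1
  next 2 bits -> l2_idx = 1
  bottom 3 bits -> offset = 1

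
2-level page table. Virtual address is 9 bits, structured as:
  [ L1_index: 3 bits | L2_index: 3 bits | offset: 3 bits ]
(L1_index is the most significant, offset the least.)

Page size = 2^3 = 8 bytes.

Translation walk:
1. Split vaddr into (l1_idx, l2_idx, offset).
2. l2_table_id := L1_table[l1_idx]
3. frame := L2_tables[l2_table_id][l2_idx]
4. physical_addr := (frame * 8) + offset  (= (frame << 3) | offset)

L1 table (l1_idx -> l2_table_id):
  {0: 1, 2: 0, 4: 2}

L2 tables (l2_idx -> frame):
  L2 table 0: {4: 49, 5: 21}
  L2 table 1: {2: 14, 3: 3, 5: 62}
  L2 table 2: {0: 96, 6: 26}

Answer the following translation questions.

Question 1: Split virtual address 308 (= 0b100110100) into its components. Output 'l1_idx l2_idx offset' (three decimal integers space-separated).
vaddr = 308 = 0b100110100
  top 3 bits -> l1_idx = 4
  next 3 bits -> l2_idx = 6
  bottom 3 bits -> offset = 4

Answer: 4 6 4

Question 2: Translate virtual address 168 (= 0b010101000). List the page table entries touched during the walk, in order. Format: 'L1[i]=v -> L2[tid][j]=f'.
Answer: L1[2]=0 -> L2[0][5]=21

Derivation:
vaddr = 168 = 0b010101000
Split: l1_idx=2, l2_idx=5, offset=0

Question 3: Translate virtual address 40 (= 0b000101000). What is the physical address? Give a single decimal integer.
vaddr = 40 = 0b000101000
Split: l1_idx=0, l2_idx=5, offset=0
L1[0] = 1
L2[1][5] = 62
paddr = 62 * 8 + 0 = 496

Answer: 496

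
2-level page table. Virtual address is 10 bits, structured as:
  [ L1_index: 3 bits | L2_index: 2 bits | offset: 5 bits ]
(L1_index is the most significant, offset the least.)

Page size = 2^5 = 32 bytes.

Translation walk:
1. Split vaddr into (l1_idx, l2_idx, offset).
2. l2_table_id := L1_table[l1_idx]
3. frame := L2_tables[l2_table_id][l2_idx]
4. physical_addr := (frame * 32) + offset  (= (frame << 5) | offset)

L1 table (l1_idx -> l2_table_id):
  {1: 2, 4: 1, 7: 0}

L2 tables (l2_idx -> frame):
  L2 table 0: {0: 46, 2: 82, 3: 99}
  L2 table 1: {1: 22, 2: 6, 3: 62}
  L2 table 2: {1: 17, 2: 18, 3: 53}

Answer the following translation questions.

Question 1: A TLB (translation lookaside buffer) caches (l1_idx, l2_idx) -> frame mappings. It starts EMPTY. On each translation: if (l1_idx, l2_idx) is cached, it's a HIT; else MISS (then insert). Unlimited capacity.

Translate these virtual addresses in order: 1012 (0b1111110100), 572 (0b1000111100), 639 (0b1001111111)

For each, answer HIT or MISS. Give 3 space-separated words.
vaddr=1012: (7,3) not in TLB -> MISS, insert
vaddr=572: (4,1) not in TLB -> MISS, insert
vaddr=639: (4,3) not in TLB -> MISS, insert

Answer: MISS MISS MISS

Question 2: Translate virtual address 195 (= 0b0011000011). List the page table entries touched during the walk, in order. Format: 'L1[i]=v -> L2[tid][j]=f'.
Answer: L1[1]=2 -> L2[2][2]=18

Derivation:
vaddr = 195 = 0b0011000011
Split: l1_idx=1, l2_idx=2, offset=3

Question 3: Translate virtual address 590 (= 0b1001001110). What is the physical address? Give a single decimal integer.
vaddr = 590 = 0b1001001110
Split: l1_idx=4, l2_idx=2, offset=14
L1[4] = 1
L2[1][2] = 6
paddr = 6 * 32 + 14 = 206

Answer: 206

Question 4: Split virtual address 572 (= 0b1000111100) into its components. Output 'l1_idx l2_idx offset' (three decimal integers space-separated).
Answer: 4 1 28

Derivation:
vaddr = 572 = 0b1000111100
  top 3 bits -> l1_idx = 4
  next 2 bits -> l2_idx = 1
  bottom 5 bits -> offset = 28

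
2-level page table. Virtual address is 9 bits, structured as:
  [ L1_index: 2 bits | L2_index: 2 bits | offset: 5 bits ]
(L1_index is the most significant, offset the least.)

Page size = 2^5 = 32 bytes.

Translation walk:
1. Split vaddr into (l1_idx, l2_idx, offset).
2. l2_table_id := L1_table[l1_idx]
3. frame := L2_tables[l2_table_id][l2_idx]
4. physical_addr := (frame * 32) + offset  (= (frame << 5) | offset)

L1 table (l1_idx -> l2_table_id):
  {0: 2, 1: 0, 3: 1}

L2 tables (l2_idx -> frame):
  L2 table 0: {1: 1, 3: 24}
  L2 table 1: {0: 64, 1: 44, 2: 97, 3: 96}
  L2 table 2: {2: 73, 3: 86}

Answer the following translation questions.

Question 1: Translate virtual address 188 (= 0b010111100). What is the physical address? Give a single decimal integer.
vaddr = 188 = 0b010111100
Split: l1_idx=1, l2_idx=1, offset=28
L1[1] = 0
L2[0][1] = 1
paddr = 1 * 32 + 28 = 60

Answer: 60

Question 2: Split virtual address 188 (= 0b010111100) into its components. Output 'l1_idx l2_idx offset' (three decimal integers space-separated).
vaddr = 188 = 0b010111100
  top 2 bits -> l1_idx = 1
  next 2 bits -> l2_idx = 1
  bottom 5 bits -> offset = 28

Answer: 1 1 28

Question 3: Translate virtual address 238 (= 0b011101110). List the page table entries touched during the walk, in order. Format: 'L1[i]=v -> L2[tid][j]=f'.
Answer: L1[1]=0 -> L2[0][3]=24

Derivation:
vaddr = 238 = 0b011101110
Split: l1_idx=1, l2_idx=3, offset=14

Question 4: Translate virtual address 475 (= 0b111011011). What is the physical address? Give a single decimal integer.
Answer: 3131

Derivation:
vaddr = 475 = 0b111011011
Split: l1_idx=3, l2_idx=2, offset=27
L1[3] = 1
L2[1][2] = 97
paddr = 97 * 32 + 27 = 3131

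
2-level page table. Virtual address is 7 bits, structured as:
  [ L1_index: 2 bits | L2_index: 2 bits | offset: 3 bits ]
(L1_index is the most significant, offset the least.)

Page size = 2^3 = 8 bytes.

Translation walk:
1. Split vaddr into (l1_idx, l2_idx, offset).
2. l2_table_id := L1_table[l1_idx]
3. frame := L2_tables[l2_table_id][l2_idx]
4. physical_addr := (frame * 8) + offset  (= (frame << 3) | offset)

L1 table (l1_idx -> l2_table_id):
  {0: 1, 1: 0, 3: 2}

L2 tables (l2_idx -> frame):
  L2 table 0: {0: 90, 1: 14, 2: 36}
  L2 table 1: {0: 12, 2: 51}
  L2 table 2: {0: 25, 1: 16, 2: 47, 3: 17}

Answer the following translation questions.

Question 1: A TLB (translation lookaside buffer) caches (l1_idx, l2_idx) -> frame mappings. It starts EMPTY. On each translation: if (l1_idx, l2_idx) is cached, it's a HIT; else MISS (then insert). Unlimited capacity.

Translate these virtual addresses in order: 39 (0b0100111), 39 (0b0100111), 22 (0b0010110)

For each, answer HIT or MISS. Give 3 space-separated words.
vaddr=39: (1,0) not in TLB -> MISS, insert
vaddr=39: (1,0) in TLB -> HIT
vaddr=22: (0,2) not in TLB -> MISS, insert

Answer: MISS HIT MISS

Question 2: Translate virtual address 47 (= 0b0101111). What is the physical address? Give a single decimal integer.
vaddr = 47 = 0b0101111
Split: l1_idx=1, l2_idx=1, offset=7
L1[1] = 0
L2[0][1] = 14
paddr = 14 * 8 + 7 = 119

Answer: 119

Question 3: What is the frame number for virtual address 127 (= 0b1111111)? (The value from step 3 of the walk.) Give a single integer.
Answer: 17

Derivation:
vaddr = 127: l1_idx=3, l2_idx=3
L1[3] = 2; L2[2][3] = 17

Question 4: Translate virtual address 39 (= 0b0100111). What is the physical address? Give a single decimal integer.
vaddr = 39 = 0b0100111
Split: l1_idx=1, l2_idx=0, offset=7
L1[1] = 0
L2[0][0] = 90
paddr = 90 * 8 + 7 = 727

Answer: 727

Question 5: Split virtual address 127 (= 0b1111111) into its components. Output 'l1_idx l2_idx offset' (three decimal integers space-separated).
vaddr = 127 = 0b1111111
  top 2 bits -> l1_idx = 3
  next 2 bits -> l2_idx = 3
  bottom 3 bits -> offset = 7

Answer: 3 3 7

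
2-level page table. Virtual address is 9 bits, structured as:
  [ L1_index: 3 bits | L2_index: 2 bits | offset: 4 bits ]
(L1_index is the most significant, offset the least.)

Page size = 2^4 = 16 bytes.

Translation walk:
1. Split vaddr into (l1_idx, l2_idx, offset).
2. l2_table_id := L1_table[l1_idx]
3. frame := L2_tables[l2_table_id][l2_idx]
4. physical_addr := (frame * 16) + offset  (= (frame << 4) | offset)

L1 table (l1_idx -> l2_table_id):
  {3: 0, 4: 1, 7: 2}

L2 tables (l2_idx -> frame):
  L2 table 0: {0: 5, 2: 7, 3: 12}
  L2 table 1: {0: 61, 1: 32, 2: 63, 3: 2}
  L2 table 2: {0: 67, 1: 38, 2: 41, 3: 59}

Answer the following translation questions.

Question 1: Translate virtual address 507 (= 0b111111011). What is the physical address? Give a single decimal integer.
vaddr = 507 = 0b111111011
Split: l1_idx=7, l2_idx=3, offset=11
L1[7] = 2
L2[2][3] = 59
paddr = 59 * 16 + 11 = 955

Answer: 955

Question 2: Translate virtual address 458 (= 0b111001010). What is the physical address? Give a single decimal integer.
Answer: 1082

Derivation:
vaddr = 458 = 0b111001010
Split: l1_idx=7, l2_idx=0, offset=10
L1[7] = 2
L2[2][0] = 67
paddr = 67 * 16 + 10 = 1082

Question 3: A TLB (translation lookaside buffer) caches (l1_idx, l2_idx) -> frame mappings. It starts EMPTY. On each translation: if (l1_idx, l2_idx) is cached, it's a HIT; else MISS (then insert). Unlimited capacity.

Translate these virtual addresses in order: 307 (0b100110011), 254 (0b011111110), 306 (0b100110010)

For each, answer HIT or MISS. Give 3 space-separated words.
vaddr=307: (4,3) not in TLB -> MISS, insert
vaddr=254: (3,3) not in TLB -> MISS, insert
vaddr=306: (4,3) in TLB -> HIT

Answer: MISS MISS HIT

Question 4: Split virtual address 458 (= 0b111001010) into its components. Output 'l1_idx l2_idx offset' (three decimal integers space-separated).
Answer: 7 0 10

Derivation:
vaddr = 458 = 0b111001010
  top 3 bits -> l1_idx = 7
  next 2 bits -> l2_idx = 0
  bottom 4 bits -> offset = 10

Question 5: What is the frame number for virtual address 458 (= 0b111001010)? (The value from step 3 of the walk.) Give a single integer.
Answer: 67

Derivation:
vaddr = 458: l1_idx=7, l2_idx=0
L1[7] = 2; L2[2][0] = 67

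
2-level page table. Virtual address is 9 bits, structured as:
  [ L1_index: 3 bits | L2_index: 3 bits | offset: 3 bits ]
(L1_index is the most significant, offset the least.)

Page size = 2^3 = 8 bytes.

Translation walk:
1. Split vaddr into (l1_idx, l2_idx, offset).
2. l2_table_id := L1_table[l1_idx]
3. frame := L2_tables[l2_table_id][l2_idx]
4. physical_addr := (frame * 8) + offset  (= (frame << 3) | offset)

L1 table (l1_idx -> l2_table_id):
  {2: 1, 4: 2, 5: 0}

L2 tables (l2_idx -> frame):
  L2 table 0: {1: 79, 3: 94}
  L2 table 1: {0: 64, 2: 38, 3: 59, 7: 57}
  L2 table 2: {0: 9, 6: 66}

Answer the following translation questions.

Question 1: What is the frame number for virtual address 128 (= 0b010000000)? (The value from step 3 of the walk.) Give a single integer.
Answer: 64

Derivation:
vaddr = 128: l1_idx=2, l2_idx=0
L1[2] = 1; L2[1][0] = 64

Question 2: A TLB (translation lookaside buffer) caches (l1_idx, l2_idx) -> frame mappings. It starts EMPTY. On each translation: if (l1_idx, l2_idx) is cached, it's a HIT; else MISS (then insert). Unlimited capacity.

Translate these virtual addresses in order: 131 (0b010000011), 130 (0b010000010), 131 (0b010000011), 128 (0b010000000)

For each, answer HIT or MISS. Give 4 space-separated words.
Answer: MISS HIT HIT HIT

Derivation:
vaddr=131: (2,0) not in TLB -> MISS, insert
vaddr=130: (2,0) in TLB -> HIT
vaddr=131: (2,0) in TLB -> HIT
vaddr=128: (2,0) in TLB -> HIT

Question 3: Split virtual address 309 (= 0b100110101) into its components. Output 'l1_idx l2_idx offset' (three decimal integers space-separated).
Answer: 4 6 5

Derivation:
vaddr = 309 = 0b100110101
  top 3 bits -> l1_idx = 4
  next 3 bits -> l2_idx = 6
  bottom 3 bits -> offset = 5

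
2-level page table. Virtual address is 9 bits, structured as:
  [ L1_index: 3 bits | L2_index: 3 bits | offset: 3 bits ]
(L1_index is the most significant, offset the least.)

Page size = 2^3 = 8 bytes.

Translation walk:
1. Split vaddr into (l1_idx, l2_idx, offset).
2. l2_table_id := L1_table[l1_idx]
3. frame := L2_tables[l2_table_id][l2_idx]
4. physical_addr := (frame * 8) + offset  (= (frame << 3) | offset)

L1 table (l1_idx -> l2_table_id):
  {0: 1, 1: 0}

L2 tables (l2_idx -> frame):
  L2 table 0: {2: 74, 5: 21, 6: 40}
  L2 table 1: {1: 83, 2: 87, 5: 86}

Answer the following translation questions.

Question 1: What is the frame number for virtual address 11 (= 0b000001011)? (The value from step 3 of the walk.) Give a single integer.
vaddr = 11: l1_idx=0, l2_idx=1
L1[0] = 1; L2[1][1] = 83

Answer: 83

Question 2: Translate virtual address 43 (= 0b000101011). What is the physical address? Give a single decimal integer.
vaddr = 43 = 0b000101011
Split: l1_idx=0, l2_idx=5, offset=3
L1[0] = 1
L2[1][5] = 86
paddr = 86 * 8 + 3 = 691

Answer: 691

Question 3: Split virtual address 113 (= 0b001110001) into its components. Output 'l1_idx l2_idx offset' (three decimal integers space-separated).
Answer: 1 6 1

Derivation:
vaddr = 113 = 0b001110001
  top 3 bits -> l1_idx = 1
  next 3 bits -> l2_idx = 6
  bottom 3 bits -> offset = 1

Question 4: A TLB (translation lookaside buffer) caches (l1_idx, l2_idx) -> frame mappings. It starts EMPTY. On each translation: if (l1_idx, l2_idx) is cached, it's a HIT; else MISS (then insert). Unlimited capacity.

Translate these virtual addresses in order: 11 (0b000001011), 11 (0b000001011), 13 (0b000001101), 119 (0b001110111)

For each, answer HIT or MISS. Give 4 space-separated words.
vaddr=11: (0,1) not in TLB -> MISS, insert
vaddr=11: (0,1) in TLB -> HIT
vaddr=13: (0,1) in TLB -> HIT
vaddr=119: (1,6) not in TLB -> MISS, insert

Answer: MISS HIT HIT MISS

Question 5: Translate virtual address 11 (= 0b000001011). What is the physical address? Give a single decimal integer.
vaddr = 11 = 0b000001011
Split: l1_idx=0, l2_idx=1, offset=3
L1[0] = 1
L2[1][1] = 83
paddr = 83 * 8 + 3 = 667

Answer: 667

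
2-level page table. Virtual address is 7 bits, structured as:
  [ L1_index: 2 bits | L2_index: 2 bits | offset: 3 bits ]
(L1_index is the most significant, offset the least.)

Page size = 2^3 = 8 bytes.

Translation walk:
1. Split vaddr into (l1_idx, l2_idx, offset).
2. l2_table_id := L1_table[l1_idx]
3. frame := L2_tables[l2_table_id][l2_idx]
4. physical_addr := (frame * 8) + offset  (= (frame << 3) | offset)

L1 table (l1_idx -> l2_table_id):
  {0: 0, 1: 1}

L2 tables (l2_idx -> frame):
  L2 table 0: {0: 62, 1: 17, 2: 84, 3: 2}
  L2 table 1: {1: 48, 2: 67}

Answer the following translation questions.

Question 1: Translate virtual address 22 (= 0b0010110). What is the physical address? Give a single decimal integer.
vaddr = 22 = 0b0010110
Split: l1_idx=0, l2_idx=2, offset=6
L1[0] = 0
L2[0][2] = 84
paddr = 84 * 8 + 6 = 678

Answer: 678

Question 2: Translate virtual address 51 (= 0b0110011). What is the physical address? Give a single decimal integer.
Answer: 539

Derivation:
vaddr = 51 = 0b0110011
Split: l1_idx=1, l2_idx=2, offset=3
L1[1] = 1
L2[1][2] = 67
paddr = 67 * 8 + 3 = 539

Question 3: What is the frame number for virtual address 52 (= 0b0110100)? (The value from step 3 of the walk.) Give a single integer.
Answer: 67

Derivation:
vaddr = 52: l1_idx=1, l2_idx=2
L1[1] = 1; L2[1][2] = 67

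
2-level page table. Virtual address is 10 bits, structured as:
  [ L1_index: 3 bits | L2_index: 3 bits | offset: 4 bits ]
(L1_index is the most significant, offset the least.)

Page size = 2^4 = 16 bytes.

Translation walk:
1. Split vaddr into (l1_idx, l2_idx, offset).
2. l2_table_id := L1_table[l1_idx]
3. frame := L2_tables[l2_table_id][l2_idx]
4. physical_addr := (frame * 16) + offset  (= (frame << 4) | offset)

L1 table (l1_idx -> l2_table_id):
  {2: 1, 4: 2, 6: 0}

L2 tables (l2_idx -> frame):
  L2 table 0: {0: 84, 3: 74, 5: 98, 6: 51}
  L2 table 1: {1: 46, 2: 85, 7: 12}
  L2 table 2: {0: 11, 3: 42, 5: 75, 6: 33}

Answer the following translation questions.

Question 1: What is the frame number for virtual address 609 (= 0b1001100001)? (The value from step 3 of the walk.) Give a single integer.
vaddr = 609: l1_idx=4, l2_idx=6
L1[4] = 2; L2[2][6] = 33

Answer: 33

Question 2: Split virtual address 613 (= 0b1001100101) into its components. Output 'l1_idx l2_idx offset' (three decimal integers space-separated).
Answer: 4 6 5

Derivation:
vaddr = 613 = 0b1001100101
  top 3 bits -> l1_idx = 4
  next 3 bits -> l2_idx = 6
  bottom 4 bits -> offset = 5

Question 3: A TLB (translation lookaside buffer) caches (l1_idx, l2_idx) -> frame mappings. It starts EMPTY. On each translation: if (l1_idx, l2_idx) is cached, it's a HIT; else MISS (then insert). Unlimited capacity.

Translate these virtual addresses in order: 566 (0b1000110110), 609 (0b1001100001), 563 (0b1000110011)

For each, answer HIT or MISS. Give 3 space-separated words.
vaddr=566: (4,3) not in TLB -> MISS, insert
vaddr=609: (4,6) not in TLB -> MISS, insert
vaddr=563: (4,3) in TLB -> HIT

Answer: MISS MISS HIT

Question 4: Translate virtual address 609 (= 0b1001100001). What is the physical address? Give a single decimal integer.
vaddr = 609 = 0b1001100001
Split: l1_idx=4, l2_idx=6, offset=1
L1[4] = 2
L2[2][6] = 33
paddr = 33 * 16 + 1 = 529

Answer: 529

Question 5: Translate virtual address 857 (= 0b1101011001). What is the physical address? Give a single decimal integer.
vaddr = 857 = 0b1101011001
Split: l1_idx=6, l2_idx=5, offset=9
L1[6] = 0
L2[0][5] = 98
paddr = 98 * 16 + 9 = 1577

Answer: 1577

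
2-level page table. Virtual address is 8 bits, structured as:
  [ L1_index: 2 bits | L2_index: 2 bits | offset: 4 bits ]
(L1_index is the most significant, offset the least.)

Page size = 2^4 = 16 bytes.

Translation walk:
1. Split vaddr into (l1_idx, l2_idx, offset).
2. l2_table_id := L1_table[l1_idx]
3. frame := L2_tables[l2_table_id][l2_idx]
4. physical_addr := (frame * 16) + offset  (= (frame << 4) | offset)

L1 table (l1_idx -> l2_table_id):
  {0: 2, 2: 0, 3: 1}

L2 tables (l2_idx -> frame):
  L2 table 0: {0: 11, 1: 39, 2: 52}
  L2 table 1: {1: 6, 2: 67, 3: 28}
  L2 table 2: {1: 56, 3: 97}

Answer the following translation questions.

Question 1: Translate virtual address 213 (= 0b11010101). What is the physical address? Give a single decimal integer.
Answer: 101

Derivation:
vaddr = 213 = 0b11010101
Split: l1_idx=3, l2_idx=1, offset=5
L1[3] = 1
L2[1][1] = 6
paddr = 6 * 16 + 5 = 101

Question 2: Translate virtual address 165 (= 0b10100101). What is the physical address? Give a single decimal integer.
Answer: 837

Derivation:
vaddr = 165 = 0b10100101
Split: l1_idx=2, l2_idx=2, offset=5
L1[2] = 0
L2[0][2] = 52
paddr = 52 * 16 + 5 = 837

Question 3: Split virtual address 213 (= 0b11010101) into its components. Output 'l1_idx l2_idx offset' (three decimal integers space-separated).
Answer: 3 1 5

Derivation:
vaddr = 213 = 0b11010101
  top 2 bits -> l1_idx = 3
  next 2 bits -> l2_idx = 1
  bottom 4 bits -> offset = 5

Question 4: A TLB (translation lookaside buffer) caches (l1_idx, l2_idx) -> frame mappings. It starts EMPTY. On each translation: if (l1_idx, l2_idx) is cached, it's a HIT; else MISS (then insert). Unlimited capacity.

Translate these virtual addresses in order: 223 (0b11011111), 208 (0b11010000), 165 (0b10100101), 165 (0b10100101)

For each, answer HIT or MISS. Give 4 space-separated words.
Answer: MISS HIT MISS HIT

Derivation:
vaddr=223: (3,1) not in TLB -> MISS, insert
vaddr=208: (3,1) in TLB -> HIT
vaddr=165: (2,2) not in TLB -> MISS, insert
vaddr=165: (2,2) in TLB -> HIT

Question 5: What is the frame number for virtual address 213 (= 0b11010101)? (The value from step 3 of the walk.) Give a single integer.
vaddr = 213: l1_idx=3, l2_idx=1
L1[3] = 1; L2[1][1] = 6

Answer: 6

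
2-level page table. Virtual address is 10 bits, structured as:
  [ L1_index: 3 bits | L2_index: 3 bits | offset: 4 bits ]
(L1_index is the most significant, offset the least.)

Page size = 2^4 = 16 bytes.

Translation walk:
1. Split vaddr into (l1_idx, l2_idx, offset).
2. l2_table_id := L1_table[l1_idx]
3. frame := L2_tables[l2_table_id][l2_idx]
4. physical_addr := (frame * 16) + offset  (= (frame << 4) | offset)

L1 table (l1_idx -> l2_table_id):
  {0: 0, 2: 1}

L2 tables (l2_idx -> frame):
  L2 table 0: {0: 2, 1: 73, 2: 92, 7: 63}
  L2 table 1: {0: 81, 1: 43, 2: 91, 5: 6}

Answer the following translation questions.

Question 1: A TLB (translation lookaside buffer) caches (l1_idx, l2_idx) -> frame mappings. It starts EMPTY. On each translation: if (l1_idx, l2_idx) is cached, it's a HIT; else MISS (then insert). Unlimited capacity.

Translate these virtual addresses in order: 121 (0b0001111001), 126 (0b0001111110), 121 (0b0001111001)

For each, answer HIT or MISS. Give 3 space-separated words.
Answer: MISS HIT HIT

Derivation:
vaddr=121: (0,7) not in TLB -> MISS, insert
vaddr=126: (0,7) in TLB -> HIT
vaddr=121: (0,7) in TLB -> HIT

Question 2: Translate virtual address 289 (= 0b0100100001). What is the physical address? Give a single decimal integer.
Answer: 1457

Derivation:
vaddr = 289 = 0b0100100001
Split: l1_idx=2, l2_idx=2, offset=1
L1[2] = 1
L2[1][2] = 91
paddr = 91 * 16 + 1 = 1457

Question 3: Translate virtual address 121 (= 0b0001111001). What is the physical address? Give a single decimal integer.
Answer: 1017

Derivation:
vaddr = 121 = 0b0001111001
Split: l1_idx=0, l2_idx=7, offset=9
L1[0] = 0
L2[0][7] = 63
paddr = 63 * 16 + 9 = 1017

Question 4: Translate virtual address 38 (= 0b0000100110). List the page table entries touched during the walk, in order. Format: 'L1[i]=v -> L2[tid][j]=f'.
Answer: L1[0]=0 -> L2[0][2]=92

Derivation:
vaddr = 38 = 0b0000100110
Split: l1_idx=0, l2_idx=2, offset=6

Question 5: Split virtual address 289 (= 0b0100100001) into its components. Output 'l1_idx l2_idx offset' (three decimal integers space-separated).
Answer: 2 2 1

Derivation:
vaddr = 289 = 0b0100100001
  top 3 bits -> l1_idx = 2
  next 3 bits -> l2_idx = 2
  bottom 4 bits -> offset = 1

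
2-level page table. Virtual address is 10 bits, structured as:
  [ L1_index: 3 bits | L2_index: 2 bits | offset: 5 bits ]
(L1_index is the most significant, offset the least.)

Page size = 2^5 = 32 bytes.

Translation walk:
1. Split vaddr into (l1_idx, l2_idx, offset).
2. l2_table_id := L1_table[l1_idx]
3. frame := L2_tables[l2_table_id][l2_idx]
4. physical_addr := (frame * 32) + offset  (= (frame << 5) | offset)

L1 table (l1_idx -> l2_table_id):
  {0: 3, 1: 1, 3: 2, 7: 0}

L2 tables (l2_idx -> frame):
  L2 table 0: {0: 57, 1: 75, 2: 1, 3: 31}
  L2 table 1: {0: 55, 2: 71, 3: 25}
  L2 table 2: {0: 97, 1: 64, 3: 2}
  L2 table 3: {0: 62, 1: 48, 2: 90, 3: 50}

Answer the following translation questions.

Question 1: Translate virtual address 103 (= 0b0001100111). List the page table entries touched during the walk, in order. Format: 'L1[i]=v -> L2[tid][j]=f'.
Answer: L1[0]=3 -> L2[3][3]=50

Derivation:
vaddr = 103 = 0b0001100111
Split: l1_idx=0, l2_idx=3, offset=7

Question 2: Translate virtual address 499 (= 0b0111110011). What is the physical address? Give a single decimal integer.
Answer: 83

Derivation:
vaddr = 499 = 0b0111110011
Split: l1_idx=3, l2_idx=3, offset=19
L1[3] = 2
L2[2][3] = 2
paddr = 2 * 32 + 19 = 83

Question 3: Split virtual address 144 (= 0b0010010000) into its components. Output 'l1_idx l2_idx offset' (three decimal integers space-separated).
Answer: 1 0 16

Derivation:
vaddr = 144 = 0b0010010000
  top 3 bits -> l1_idx = 1
  next 2 bits -> l2_idx = 0
  bottom 5 bits -> offset = 16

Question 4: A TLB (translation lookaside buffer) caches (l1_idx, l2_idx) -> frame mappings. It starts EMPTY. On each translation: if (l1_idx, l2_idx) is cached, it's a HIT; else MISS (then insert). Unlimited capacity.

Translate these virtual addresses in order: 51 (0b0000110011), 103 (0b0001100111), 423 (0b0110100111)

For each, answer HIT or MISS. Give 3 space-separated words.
Answer: MISS MISS MISS

Derivation:
vaddr=51: (0,1) not in TLB -> MISS, insert
vaddr=103: (0,3) not in TLB -> MISS, insert
vaddr=423: (3,1) not in TLB -> MISS, insert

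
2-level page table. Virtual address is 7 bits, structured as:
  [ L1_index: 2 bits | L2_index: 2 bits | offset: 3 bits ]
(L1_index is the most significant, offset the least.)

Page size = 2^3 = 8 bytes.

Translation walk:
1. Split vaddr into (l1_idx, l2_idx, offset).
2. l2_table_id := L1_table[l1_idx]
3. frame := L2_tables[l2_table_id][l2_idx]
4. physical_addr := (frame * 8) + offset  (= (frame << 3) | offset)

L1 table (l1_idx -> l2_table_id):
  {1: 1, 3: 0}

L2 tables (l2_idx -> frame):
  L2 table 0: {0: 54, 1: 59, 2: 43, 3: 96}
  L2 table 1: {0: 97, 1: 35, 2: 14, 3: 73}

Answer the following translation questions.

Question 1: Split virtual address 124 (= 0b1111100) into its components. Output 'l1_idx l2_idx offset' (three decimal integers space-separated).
vaddr = 124 = 0b1111100
  top 2 bits -> l1_idx = 3
  next 2 bits -> l2_idx = 3
  bottom 3 bits -> offset = 4

Answer: 3 3 4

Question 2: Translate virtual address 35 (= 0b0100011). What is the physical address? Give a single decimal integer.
vaddr = 35 = 0b0100011
Split: l1_idx=1, l2_idx=0, offset=3
L1[1] = 1
L2[1][0] = 97
paddr = 97 * 8 + 3 = 779

Answer: 779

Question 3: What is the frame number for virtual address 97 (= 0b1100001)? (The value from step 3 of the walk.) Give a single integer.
vaddr = 97: l1_idx=3, l2_idx=0
L1[3] = 0; L2[0][0] = 54

Answer: 54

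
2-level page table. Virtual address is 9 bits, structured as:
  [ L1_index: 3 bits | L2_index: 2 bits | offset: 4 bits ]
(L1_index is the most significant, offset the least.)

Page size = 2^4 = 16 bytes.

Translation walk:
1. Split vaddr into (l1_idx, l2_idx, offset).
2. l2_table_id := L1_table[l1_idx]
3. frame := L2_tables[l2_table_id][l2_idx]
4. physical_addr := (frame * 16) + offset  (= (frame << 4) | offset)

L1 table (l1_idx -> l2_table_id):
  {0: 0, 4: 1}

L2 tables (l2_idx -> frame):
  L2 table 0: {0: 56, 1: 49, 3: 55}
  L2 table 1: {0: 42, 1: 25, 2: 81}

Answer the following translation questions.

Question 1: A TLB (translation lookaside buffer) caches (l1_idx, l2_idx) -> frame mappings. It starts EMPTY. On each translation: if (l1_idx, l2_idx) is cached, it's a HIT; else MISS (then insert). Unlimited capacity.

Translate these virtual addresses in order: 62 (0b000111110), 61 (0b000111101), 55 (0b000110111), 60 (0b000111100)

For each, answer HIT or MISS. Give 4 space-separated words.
Answer: MISS HIT HIT HIT

Derivation:
vaddr=62: (0,3) not in TLB -> MISS, insert
vaddr=61: (0,3) in TLB -> HIT
vaddr=55: (0,3) in TLB -> HIT
vaddr=60: (0,3) in TLB -> HIT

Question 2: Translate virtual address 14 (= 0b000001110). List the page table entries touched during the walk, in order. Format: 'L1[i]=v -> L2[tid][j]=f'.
Answer: L1[0]=0 -> L2[0][0]=56

Derivation:
vaddr = 14 = 0b000001110
Split: l1_idx=0, l2_idx=0, offset=14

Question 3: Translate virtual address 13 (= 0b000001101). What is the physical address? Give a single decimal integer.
vaddr = 13 = 0b000001101
Split: l1_idx=0, l2_idx=0, offset=13
L1[0] = 0
L2[0][0] = 56
paddr = 56 * 16 + 13 = 909

Answer: 909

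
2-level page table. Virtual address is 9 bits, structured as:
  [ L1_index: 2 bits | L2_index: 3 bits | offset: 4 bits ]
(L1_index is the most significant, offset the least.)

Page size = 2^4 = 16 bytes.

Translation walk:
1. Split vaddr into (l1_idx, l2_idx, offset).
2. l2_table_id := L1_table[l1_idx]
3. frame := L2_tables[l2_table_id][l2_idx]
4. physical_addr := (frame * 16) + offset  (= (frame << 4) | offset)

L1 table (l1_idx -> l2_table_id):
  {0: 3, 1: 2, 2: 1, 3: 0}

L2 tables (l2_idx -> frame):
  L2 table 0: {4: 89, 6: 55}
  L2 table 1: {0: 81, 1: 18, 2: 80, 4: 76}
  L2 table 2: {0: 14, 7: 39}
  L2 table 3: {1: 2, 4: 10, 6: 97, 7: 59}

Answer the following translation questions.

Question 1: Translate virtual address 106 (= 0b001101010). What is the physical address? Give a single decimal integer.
vaddr = 106 = 0b001101010
Split: l1_idx=0, l2_idx=6, offset=10
L1[0] = 3
L2[3][6] = 97
paddr = 97 * 16 + 10 = 1562

Answer: 1562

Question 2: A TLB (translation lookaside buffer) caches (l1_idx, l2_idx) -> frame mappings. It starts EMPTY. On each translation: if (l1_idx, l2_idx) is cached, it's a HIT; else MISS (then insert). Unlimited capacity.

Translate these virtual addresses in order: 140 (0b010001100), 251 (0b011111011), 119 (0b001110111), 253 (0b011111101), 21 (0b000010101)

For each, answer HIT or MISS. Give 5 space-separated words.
vaddr=140: (1,0) not in TLB -> MISS, insert
vaddr=251: (1,7) not in TLB -> MISS, insert
vaddr=119: (0,7) not in TLB -> MISS, insert
vaddr=253: (1,7) in TLB -> HIT
vaddr=21: (0,1) not in TLB -> MISS, insert

Answer: MISS MISS MISS HIT MISS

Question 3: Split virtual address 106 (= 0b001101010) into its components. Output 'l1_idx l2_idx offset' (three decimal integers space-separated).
Answer: 0 6 10

Derivation:
vaddr = 106 = 0b001101010
  top 2 bits -> l1_idx = 0
  next 3 bits -> l2_idx = 6
  bottom 4 bits -> offset = 10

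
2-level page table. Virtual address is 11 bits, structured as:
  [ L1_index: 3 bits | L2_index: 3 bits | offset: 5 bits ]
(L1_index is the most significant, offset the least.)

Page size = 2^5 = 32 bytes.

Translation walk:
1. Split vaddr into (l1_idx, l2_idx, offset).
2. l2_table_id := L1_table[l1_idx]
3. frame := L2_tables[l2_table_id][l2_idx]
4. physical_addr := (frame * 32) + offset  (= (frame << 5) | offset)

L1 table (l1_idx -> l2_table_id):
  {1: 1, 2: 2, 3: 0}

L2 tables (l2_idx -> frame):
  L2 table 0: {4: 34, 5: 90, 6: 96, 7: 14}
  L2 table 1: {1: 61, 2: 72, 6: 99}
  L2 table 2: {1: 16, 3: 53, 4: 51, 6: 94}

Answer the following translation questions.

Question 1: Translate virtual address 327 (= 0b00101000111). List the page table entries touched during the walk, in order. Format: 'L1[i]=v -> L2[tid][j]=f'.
vaddr = 327 = 0b00101000111
Split: l1_idx=1, l2_idx=2, offset=7

Answer: L1[1]=1 -> L2[1][2]=72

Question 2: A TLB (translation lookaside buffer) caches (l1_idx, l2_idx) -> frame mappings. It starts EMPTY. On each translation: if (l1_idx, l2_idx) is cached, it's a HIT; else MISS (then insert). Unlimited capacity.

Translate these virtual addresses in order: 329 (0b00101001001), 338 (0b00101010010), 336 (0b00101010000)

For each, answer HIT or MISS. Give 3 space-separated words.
Answer: MISS HIT HIT

Derivation:
vaddr=329: (1,2) not in TLB -> MISS, insert
vaddr=338: (1,2) in TLB -> HIT
vaddr=336: (1,2) in TLB -> HIT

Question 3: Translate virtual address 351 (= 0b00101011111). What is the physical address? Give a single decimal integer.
Answer: 2335

Derivation:
vaddr = 351 = 0b00101011111
Split: l1_idx=1, l2_idx=2, offset=31
L1[1] = 1
L2[1][2] = 72
paddr = 72 * 32 + 31 = 2335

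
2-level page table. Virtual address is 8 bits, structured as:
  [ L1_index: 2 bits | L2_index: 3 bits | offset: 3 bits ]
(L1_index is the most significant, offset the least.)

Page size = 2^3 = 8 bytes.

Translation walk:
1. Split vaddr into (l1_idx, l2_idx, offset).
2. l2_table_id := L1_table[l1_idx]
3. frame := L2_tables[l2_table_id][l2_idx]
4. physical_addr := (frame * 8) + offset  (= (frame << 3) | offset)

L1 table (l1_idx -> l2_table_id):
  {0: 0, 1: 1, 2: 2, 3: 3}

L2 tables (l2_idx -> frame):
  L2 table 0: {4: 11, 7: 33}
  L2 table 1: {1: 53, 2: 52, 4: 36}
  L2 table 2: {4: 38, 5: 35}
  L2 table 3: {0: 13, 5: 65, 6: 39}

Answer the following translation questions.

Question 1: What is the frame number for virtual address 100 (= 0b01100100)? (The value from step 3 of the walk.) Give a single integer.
Answer: 36

Derivation:
vaddr = 100: l1_idx=1, l2_idx=4
L1[1] = 1; L2[1][4] = 36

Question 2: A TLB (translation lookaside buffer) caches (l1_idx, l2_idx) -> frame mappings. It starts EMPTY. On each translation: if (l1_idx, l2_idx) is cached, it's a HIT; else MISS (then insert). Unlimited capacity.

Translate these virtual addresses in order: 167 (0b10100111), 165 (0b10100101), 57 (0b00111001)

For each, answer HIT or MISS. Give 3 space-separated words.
Answer: MISS HIT MISS

Derivation:
vaddr=167: (2,4) not in TLB -> MISS, insert
vaddr=165: (2,4) in TLB -> HIT
vaddr=57: (0,7) not in TLB -> MISS, insert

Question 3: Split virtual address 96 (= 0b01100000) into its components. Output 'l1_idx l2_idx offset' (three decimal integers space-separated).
Answer: 1 4 0

Derivation:
vaddr = 96 = 0b01100000
  top 2 bits -> l1_idx = 1
  next 3 bits -> l2_idx = 4
  bottom 3 bits -> offset = 0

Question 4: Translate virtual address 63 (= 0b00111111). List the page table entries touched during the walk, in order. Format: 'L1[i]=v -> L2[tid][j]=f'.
vaddr = 63 = 0b00111111
Split: l1_idx=0, l2_idx=7, offset=7

Answer: L1[0]=0 -> L2[0][7]=33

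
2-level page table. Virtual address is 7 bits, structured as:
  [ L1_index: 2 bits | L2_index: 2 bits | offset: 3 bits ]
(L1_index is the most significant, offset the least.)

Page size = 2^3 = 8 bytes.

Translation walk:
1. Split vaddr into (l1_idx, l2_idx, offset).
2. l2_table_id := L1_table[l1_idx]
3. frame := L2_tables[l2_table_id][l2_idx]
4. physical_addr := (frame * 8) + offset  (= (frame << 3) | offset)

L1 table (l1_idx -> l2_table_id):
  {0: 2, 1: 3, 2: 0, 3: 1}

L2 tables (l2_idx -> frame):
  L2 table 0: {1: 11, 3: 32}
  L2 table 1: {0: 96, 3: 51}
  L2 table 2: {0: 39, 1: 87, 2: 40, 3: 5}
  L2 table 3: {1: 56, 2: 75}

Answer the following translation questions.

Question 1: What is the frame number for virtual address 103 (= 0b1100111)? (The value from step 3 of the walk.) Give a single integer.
vaddr = 103: l1_idx=3, l2_idx=0
L1[3] = 1; L2[1][0] = 96

Answer: 96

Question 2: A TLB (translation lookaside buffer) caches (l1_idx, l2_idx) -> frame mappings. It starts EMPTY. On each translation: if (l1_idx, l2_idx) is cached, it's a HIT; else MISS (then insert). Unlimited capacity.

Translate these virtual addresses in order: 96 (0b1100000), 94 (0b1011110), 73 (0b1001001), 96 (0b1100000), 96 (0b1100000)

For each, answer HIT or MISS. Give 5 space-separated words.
Answer: MISS MISS MISS HIT HIT

Derivation:
vaddr=96: (3,0) not in TLB -> MISS, insert
vaddr=94: (2,3) not in TLB -> MISS, insert
vaddr=73: (2,1) not in TLB -> MISS, insert
vaddr=96: (3,0) in TLB -> HIT
vaddr=96: (3,0) in TLB -> HIT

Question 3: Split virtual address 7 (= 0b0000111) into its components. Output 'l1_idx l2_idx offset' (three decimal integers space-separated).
vaddr = 7 = 0b0000111
  top 2 bits -> l1_idx = 0
  next 2 bits -> l2_idx = 0
  bottom 3 bits -> offset = 7

Answer: 0 0 7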